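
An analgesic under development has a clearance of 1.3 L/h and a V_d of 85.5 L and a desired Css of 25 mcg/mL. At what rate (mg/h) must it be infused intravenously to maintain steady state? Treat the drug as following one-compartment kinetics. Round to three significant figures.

32.5 mg/h

Maintenance depends on clearance, not Vd — rate in must match rate out.
Rate = CL × Css = 1.300 × 25 = 32.50 mg/h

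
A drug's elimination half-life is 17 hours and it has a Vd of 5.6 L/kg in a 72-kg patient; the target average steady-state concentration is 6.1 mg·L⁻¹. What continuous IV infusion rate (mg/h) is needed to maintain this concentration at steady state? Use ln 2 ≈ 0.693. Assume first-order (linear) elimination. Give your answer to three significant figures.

Vd(total) = 72 kg × 5.6 L/kg = 403.2 L
CL = ln 2 · Vd / t½ = 0.693 × 403.2 / 17 = 16.44 L/h
Infusion rate = CL × Css = 16.44 × 6.1 = 100.3 mg/h

100 mg/h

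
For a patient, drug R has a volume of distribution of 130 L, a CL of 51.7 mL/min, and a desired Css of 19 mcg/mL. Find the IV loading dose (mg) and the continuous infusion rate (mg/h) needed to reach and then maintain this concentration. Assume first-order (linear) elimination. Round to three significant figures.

Loading: fill Vd to C_target → 130.0 L × 19 mg/L = 2470 mg
Convert clearance: 51.7 mL/min × 60 min/h ÷ 1000 mL/L = 3.102 L/h
Maintenance infusion rate = CL × Css = 3.102 × 19 = 58.94 mg/h

(a) 2470 mg; (b) 58.9 mg/h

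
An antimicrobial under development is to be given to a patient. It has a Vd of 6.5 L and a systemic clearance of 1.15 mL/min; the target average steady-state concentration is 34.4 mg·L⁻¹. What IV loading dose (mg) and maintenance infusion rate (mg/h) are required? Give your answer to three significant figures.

(a) 224 mg; (b) 2.37 mg/h

Loading dose = Vd × C = 6.500 × 34.4 = 223.6 mg
CL = 1.15 mL/min × 60/1000 = 0.06900 L/h
Maintenance: replace elimination → rate = CL × Css = 0.06900 × 34.4 = 2.374 mg/h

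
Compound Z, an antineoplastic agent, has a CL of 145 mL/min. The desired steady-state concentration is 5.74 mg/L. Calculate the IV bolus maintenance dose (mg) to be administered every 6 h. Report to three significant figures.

Convert clearance: 145 mL/min × 60 min/h ÷ 1000 mL/L = 8.700 L/h
D = CL × Css × τ = 8.700 × 5.74 × 6 = 299.6 mg

300 mg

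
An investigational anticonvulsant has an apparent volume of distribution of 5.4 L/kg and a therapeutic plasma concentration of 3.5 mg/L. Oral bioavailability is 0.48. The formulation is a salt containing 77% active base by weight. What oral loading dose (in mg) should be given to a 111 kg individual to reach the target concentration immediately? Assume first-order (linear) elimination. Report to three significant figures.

5680 mg

Vd = 5.4 L/kg × 111 kg = 599.4 L
The loading dose fills Vd to the target concentration.
LD = Vd × C / F / S = 599.4 × 3.500 / 0.48 / 0.77 = 5676 mg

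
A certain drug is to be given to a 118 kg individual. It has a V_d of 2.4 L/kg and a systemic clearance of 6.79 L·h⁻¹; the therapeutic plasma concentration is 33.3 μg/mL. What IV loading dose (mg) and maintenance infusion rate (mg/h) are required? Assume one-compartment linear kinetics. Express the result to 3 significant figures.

(a) 9430 mg; (b) 226 mg/h

Vd = 2.4 L/kg × 118 kg = 283.2 L
Loading: fill Vd to C_target → 283.2 L × 33.3 mg/L = 9431 mg
Maintenance: replace elimination → rate = CL × Css = 6.790 × 33.3 = 226.1 mg/h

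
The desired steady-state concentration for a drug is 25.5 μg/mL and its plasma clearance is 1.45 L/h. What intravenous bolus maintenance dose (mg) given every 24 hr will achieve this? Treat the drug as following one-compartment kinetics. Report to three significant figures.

887 mg

D = CL × Css × τ = 1.450 × 25.5 × 24 = 887.4 mg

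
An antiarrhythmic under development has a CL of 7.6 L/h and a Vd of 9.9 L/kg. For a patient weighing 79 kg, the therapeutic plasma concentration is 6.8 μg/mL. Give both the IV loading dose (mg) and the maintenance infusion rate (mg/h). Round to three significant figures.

Vd = 9.9 L/kg × 79 kg = 782.1 L
LD = Vd · C_target = 782.1 × 6.8 = 5318 mg
Maintenance infusion rate = CL × Css = 7.600 × 6.8 = 51.68 mg/h

(a) 5320 mg; (b) 51.7 mg/h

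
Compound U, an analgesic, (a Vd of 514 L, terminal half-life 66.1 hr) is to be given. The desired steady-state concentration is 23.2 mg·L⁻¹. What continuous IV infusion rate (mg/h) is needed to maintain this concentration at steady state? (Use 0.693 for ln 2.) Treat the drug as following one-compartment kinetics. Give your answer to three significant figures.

k = 0.693/66.1 = 0.01048 h⁻¹, so CL = k·Vd = 0.01048 × 514.0 = 5.387 L/h
Infusion rate = CL × Css = 5.387 × 23.2 = 125.0 mg/h

125 mg/h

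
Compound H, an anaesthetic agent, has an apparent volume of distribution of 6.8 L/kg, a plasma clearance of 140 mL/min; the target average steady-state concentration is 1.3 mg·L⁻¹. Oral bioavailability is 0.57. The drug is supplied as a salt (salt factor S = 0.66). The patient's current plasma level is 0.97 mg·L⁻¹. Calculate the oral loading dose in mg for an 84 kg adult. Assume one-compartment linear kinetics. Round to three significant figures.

501 mg

Vd(total) = 84 kg × 6.8 L/kg = 571.2 L
Concentration deficit ΔC = 1.3 − 0.97 = 0.3300 mg/L
LD = Vd × ΔC / F / S = 571.2 × 0.3300 / 0.57 / 0.66 = 501.1 mg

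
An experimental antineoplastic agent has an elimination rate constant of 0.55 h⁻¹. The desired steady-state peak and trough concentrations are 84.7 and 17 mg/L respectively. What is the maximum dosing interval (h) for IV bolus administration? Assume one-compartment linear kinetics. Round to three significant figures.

2.92 h

Between IV bolus doses, concentration decays as C = C₀·e^(−kτ), so C_peak/C_trough = e^(kτ).
τ_max = ln(C_peak/C_trough) / k = ln(84.7/17) / 0.5500 = 1.606 / 0.5500 = 2.920 h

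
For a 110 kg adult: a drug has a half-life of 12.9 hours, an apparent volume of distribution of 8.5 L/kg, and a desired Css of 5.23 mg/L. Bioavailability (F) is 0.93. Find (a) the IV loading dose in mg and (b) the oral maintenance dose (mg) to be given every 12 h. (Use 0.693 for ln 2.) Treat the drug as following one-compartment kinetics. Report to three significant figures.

Total Vd = 8.5 × 110 = 935.0 L
LD = Vd × C = 935.0 × 5.23 = 4890 mg
CL = 0.693 × Vd / t½ = 0.693 × 935.0 / 12.9 = 50.23 L/h
D = CL × Css × τ / F = 50.23 × 5.23 × 12 / 0.93 = 3390 mg

(a) 4890 mg; (b) 3390 mg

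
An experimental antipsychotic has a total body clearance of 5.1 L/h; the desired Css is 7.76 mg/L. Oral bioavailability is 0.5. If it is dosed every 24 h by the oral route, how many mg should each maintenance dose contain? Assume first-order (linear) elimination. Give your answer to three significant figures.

D = CL × Css × τ / F = 5.100 × 7.76 × 24 / 0.5 = 1900 mg

1900 mg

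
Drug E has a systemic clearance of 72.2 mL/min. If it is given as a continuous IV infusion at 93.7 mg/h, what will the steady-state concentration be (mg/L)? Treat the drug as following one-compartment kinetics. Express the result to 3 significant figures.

21.6 mg/L

CL = 72.2 mL/min × 60/1000 = 4.332 L/h
Css = rate / CL = 93.7 / 4.332 = 21.63 mg/L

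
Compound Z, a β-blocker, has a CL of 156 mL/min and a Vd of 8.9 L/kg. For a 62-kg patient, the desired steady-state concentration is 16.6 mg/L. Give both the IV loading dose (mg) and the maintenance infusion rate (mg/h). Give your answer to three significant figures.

Vd = 8.9 L/kg × 62 kg = 551.8 L
Loading: fill Vd to C_target → 551.8 L × 16.6 mg/L = 9160 mg
CL = 156 mL/min = 156 × 0.06 = 9.360 L/h
Maintenance: replace elimination → rate = CL × Css = 9.360 × 16.6 = 155.4 mg/h

(a) 9160 mg; (b) 155 mg/h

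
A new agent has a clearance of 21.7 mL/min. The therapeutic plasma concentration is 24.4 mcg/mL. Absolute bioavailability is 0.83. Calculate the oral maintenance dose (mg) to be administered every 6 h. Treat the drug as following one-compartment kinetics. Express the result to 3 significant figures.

230 mg

Convert clearance: 21.7 mL/min × 60 min/h ÷ 1000 mL/L = 1.302 L/h
D = CL × Css × τ / F = 1.302 × 24.4 × 6 / 0.83 = 229.7 mg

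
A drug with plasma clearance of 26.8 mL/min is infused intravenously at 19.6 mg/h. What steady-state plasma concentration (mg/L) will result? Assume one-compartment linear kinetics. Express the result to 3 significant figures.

CL = 26.8 mL/min = 26.8 × 0.06 = 1.608 L/h
Css = rate / CL = 19.6 / 1.608 = 12.19 mg/L

12.2 mg/L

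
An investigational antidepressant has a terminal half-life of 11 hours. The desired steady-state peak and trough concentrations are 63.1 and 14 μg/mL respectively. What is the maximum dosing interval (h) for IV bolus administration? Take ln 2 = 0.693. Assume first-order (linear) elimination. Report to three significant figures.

23.9 h

k = 0.693 / t½ = 0.693 / 11 = 0.06300 h⁻¹
Between IV bolus doses, concentration decays as C = C₀·e^(−kτ), so C_peak/C_trough = e^(kτ).
τ_max = ln(C_peak/C_trough) / k = ln(63.1/14) / 0.06300 = 1.506 / 0.06300 = 23.90 h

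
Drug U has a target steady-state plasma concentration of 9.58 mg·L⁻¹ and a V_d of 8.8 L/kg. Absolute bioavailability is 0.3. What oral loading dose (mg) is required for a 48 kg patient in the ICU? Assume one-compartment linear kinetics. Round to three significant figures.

Vd(total) = 48 kg × 8.8 L/kg = 422.4 L
LD = Vd × C / F = 422.4 × 9.580 / 0.3 = 13490 mg

13500 mg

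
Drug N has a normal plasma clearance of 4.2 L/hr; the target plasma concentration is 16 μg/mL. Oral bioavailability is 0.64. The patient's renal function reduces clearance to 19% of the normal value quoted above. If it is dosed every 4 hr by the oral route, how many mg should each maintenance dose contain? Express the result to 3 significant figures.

79.8 mg

Patient clearance = 0.19 × 4.200 = 0.7980 L/h
At steady state, dose per interval replaces the amount cleared in that interval: F·D/τ = CL·Css.
D = CL × Css × τ / F = 0.7980 × 16 × 4 / 0.64 = 79.80 mg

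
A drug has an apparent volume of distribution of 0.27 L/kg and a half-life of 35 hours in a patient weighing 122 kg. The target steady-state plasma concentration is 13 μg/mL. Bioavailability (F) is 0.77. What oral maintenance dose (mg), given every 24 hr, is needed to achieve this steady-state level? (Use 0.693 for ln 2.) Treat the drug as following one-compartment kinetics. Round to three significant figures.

264 mg

Total Vd = 0.27 × 122 = 32.94 L
CL = 0.693 × Vd / t½ = 0.693 × 32.94 / 35 = 0.6522 L/h
D = CL × Css × τ / F = 0.6522 × 13 × 24 / 0.77 = 264.3 mg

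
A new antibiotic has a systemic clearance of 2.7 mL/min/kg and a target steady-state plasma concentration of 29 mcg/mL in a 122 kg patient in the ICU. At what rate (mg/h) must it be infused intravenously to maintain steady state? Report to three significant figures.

573 mg/h

CL = 2.7 mL/min/kg × 122 kg = 329.4 mL/min = 329.4 × 60/1000 = 19.76 L/h
At steady state, infusion rate equals elimination rate: rate in = CL × Css.
R₀ = 19.76 × 29 = 573.0 mg/h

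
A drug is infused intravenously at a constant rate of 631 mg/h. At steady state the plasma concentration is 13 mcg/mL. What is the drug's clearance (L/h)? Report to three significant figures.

48.5 L/h

At steady state, infusion rate = CL × Css, so CL = rate / Css.
CL = 631 / 13 = 48.54 L/h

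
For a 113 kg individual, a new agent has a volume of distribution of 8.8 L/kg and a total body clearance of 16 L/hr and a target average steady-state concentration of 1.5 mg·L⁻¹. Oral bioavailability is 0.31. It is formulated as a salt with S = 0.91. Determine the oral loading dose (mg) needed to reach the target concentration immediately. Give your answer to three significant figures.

5290 mg

Vd = 8.8 L/kg × 113 kg = 994.4 L
Loading dose depends on Vd (not clearance): it fills the distribution volume.
LD = Vd × C / F / S = 994.4 × 1.500 / 0.31 / 0.91 = 5287 mg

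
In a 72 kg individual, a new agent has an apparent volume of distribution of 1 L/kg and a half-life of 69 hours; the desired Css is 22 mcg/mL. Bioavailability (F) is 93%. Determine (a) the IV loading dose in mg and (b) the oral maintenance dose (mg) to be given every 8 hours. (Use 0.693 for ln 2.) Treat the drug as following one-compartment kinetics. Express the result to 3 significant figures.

(a) 1580 mg; (b) 137 mg

Total Vd = 1 × 72 = 72.00 L
LD = Vd × C = 72.00 × 22 = 1584 mg
CL = 0.693 × Vd / t½ = 0.693 × 72.00 / 69 = 0.7231 L/h
D = CL × Css × τ / F = 0.7231 × 22 × 8 / 0.93 = 136.8 mg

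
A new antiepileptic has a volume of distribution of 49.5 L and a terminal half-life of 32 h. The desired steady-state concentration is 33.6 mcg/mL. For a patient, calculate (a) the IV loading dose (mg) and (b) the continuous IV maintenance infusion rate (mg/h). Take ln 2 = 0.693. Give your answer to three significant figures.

(a) 1660 mg; (b) 36.0 mg/h

LD = Vd × C = 49.50 × 33.6 = 1663 mg
CL = 0.693 × Vd / t½ = 0.693 × 49.50 / 32 = 1.072 L/h
Infusion rate = CL × Css = 1.072 × 33.6 = 36.02 mg/h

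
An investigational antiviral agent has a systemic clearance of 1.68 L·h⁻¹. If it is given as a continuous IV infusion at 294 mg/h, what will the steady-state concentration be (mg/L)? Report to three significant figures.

175 mg/L

Css = rate / CL = 294 / 1.680 = 175.0 mg/L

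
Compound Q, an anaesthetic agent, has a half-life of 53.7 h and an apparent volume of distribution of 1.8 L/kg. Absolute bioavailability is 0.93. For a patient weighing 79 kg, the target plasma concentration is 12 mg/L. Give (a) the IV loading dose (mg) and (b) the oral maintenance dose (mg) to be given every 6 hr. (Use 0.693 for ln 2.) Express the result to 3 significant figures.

(a) 1710 mg; (b) 142 mg

Vd(total) = 79 kg × 1.8 L/kg = 142.2 L
LD = Vd × C = 142.2 × 12 = 1706 mg
CL = 0.693 × Vd / t½ = 0.693 × 142.2 / 53.7 = 1.835 L/h
D = CL × Css × τ / F = 1.835 × 12 × 6 / 0.93 = 142.1 mg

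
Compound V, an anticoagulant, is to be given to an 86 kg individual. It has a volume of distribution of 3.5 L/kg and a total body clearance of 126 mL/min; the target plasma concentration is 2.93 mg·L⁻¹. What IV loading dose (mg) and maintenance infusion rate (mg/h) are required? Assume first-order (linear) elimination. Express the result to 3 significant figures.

(a) 882 mg; (b) 22.2 mg/h

Vd(total) = 86 kg × 3.5 L/kg = 301.0 L
Loading: fill Vd to C_target → 301.0 L × 2.93 mg/L = 881.9 mg
Convert clearance: 126 mL/min × 60 min/h ÷ 1000 mL/L = 7.560 L/h
Maintenance infusion rate = CL × Css = 7.560 × 2.93 = 22.15 mg/h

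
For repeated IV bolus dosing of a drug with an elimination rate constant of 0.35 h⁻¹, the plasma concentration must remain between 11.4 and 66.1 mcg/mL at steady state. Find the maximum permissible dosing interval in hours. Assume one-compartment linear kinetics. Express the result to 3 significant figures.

5.02 h

Between IV bolus doses, concentration decays as C = C₀·e^(−kτ), so C_peak/C_trough = e^(kτ).
τ_max = ln(C_peak/C_trough) / k = ln(66.1/11.4) / 0.3500 = 1.758 / 0.3500 = 5.023 h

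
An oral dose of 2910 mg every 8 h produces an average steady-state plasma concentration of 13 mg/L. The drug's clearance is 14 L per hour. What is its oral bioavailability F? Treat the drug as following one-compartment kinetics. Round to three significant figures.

0.500

F·D/τ = CL·Css at steady state → F = CL·Css·τ / D.
F = 14 × 13 × 8 / 2910 = 0.500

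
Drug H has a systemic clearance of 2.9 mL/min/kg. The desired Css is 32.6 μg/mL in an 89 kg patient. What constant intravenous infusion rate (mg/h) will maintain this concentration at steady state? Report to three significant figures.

CL = 2.9 mL/min/kg × 89 kg = 258.1 mL/min = 258.1 × 60/1000 = 15.49 L/h
At steady state, infusion rate equals elimination rate: rate in = CL × Css.
R₀ = 15.49 × 32.6 = 505.0 mg/h

505 mg/h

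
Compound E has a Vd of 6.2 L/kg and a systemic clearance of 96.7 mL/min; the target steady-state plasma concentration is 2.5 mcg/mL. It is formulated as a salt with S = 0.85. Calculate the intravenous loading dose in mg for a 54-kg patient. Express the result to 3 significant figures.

Total Vd = 6.2 × 54 = 334.8 L
LD = Vd × C / S = 334.8 × 2.500 / 0.85 = 984.7 mg

985 mg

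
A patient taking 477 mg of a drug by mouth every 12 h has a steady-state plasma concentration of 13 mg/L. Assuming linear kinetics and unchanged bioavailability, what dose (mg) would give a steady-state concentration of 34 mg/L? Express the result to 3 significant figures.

With linear kinetics, Css is proportional to dose rate (D/τ) at fixed clearance.
D₂ = D₁ × (Css,target / Css,current) = 477 × 34/13 = 1248 mg

1250 mg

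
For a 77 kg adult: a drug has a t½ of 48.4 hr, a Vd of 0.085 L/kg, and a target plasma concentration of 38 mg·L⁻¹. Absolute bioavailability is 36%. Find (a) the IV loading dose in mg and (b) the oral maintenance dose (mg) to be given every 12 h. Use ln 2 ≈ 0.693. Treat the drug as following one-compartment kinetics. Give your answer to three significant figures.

(a) 249 mg; (b) 119 mg

Total Vd = 0.085 × 77 = 6.545 L
LD = Vd × C = 6.545 × 38 = 248.7 mg
CL = 0.693 × Vd / t½ = 0.693 × 6.545 / 48.4 = 0.09371 L/h
D = CL × Css × τ / F = 0.09371 × 38 × 12 / 0.36 = 118.7 mg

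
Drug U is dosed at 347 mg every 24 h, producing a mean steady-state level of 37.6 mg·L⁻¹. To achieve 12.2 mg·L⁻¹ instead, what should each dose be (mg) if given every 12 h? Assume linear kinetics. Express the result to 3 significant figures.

For first-order elimination, Css ∝ F·D/(CL·τ); F and CL are unchanged, so Css ∝ D/τ.
D₂ = D₁ × (Css,target / Css,current) × (τ₂/τ₁) = 347 × (12.2/37.6) × (12/24) = 56.30 mg

56.3 mg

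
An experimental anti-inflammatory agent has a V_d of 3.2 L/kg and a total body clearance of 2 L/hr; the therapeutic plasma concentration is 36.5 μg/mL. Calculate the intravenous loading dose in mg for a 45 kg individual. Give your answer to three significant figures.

Total Vd = 3.2 × 45 = 144.0 L
LD = Vd × C = 144.0 × 36.50 = 5256 mg

5260 mg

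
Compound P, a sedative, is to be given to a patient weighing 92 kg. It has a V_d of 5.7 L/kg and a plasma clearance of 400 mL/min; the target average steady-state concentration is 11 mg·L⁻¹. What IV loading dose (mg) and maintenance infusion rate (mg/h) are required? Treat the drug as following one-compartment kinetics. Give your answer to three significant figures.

(a) 5770 mg; (b) 264 mg/h

Vd(total) = 92 kg × 5.7 L/kg = 524.4 L
Loading dose = Vd × C = 524.4 × 11 = 5768 mg
CL = 400 mL/min × 60/1000 = 24.00 L/h
Infusion rate = 24.00 L/h × 11 mg/L = 264.0 mg/h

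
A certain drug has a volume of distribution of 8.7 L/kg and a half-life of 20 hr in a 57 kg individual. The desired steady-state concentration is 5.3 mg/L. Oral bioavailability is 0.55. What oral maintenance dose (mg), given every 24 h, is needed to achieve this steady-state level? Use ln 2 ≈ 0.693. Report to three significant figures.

3970 mg

Vd(total) = 57 kg × 8.7 L/kg = 495.9 L
CL = ln 2 · Vd / t½ = 0.693 × 495.9 / 20 = 17.18 L/h
D = CL × Css × τ / F = 17.18 × 5.3 × 24 / 0.55 = 3973 mg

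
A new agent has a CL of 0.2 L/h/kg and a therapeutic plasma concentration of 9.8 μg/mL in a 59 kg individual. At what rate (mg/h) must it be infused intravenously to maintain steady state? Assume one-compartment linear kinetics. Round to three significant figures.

116 mg/h

CL = 0.2 L/h/kg × 59 kg = 11.80 L/h
At steady state, infusion rate equals elimination rate: rate in = CL × Css.
Infusion rate = CL · Css = 11.80 L/h × 9.8 mg/L = 115.6 mg/h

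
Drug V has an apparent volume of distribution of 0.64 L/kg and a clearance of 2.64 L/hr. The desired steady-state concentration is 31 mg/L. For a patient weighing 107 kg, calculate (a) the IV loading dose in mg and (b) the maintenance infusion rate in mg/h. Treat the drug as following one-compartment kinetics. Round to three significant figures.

Vd = 0.64 L/kg × 107 kg = 68.48 L
Loading dose = Vd × C = 68.48 × 31 = 2123 mg
Maintenance infusion rate = CL × Css = 2.640 × 31 = 81.84 mg/h

(a) 2120 mg; (b) 81.8 mg/h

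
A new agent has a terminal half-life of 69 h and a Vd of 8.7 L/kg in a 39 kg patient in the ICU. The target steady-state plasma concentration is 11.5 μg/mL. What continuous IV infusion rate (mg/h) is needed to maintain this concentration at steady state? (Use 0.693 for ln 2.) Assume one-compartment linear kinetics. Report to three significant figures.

Total Vd = 8.7 × 39 = 339.3 L
CL = 0.693 × Vd / t½ = 0.693 × 339.3 / 69 = 3.408 L/h
Infusion rate = CL × Css = 3.408 × 11.5 = 39.19 mg/h

39.2 mg/h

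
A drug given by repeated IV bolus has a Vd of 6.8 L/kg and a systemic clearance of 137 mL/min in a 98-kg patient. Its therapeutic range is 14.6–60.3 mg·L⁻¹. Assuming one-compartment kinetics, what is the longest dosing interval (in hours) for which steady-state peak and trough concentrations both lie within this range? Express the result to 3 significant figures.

Total Vd = 6.8 × 98 = 666.4 L
Convert clearance: 137 mL/min × 60 min/h ÷ 1000 mL/L = 8.220 L/h
k = CL / Vd = 8.220 / 666.4 = 0.01233 h⁻¹
Between IV bolus doses, concentration decays as C = C₀·e^(−kτ), so C_peak/C_trough = e^(kτ).
τ_max = ln(C_peak/C_trough) / k = ln(60.3/14.6) / 0.01233 = 1.418 / 0.01233 = 115.0 h

115 h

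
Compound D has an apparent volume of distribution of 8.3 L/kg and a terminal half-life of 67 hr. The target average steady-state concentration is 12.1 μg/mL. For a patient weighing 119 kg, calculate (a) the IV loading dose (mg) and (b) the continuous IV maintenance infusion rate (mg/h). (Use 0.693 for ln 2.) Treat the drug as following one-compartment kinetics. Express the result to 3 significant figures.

(a) 12000 mg; (b) 124 mg/h

Vd = 8.3 L/kg × 119 kg = 987.7 L
LD = Vd × C = 987.7 × 12.1 = 11950 mg
CL = 0.693 × Vd / t½ = 0.693 × 987.7 / 67 = 10.22 L/h
Infusion rate = CL × Css = 10.22 × 12.1 = 123.7 mg/h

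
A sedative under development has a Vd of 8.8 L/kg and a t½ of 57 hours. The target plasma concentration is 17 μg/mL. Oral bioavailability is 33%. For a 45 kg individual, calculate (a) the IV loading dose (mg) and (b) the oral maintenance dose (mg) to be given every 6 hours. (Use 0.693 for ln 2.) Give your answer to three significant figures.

Total Vd = 8.8 × 45 = 396.0 L
LD = Vd × C = 396.0 × 17 = 6732 mg
CL = 0.693 × Vd / t½ = 0.693 × 396.0 / 57 = 4.815 L/h
D = CL × Css × τ / F = 4.815 × 17 × 6 / 0.33 = 1488 mg

(a) 6730 mg; (b) 1490 mg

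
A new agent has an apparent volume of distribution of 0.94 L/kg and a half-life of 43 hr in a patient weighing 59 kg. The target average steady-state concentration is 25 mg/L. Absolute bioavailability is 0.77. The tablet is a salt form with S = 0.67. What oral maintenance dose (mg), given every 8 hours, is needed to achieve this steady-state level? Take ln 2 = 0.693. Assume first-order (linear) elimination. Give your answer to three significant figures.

Total Vd = 0.94 × 59 = 55.46 L
CL = 0.693 × Vd / t½ = 0.693 × 55.46 / 43 = 0.8938 L/h
D = CL × Css × τ / F / S = 0.8938 × 25 × 8 / 0.77 / 0.67 = 346.5 mg

347 mg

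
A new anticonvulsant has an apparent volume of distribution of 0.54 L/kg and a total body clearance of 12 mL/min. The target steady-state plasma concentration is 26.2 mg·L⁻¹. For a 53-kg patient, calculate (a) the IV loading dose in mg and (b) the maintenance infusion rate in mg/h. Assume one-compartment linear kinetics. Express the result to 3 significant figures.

(a) 750 mg; (b) 18.9 mg/h

Vd = 0.54 L/kg × 53 kg = 28.62 L
LD = Vd · C_target = 28.62 × 26.2 = 749.8 mg
CL = 12 mL/min × 60/1000 = 0.7200 L/h
Maintenance infusion rate = CL × Css = 0.7200 × 26.2 = 18.86 mg/h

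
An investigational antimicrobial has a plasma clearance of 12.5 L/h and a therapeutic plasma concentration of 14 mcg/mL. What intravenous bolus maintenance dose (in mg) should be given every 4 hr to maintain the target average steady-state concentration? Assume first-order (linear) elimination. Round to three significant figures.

700 mg

D = CL × Css × τ = 12.50 × 14 × 4 = 700.0 mg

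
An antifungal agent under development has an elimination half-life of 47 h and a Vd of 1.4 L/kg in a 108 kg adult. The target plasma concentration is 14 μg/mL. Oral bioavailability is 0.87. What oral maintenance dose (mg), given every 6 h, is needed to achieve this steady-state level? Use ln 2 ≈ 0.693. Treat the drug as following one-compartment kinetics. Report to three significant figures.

215 mg

Total Vd = 1.4 × 108 = 151.2 L
k = 0.693/47 = 0.01474 h⁻¹, so CL = k·Vd = 0.01474 × 151.2 = 2.229 L/h
D = CL × Css × τ / F = 2.229 × 14 × 6 / 0.87 = 215.2 mg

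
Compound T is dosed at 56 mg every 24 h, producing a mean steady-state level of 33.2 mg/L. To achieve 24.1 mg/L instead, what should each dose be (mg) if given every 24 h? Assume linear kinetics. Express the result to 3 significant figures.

With linear kinetics, Css is proportional to dose rate (D/τ) at fixed clearance.
D₂ = D₁ × (Css,target / Css,current) = 56 × 24.1/33.2 = 40.65 mg

40.7 mg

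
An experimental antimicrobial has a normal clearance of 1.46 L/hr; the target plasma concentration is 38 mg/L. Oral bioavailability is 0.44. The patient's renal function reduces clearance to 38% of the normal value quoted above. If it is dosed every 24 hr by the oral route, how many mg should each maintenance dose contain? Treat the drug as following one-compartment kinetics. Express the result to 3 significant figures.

Patient clearance = 0.38 × 1.460 = 0.5548 L/h
At steady state, dose per interval replaces the amount cleared in that interval: F·D/τ = CL·Css.
D = CL × Css × τ / F = 0.5548 × 38 × 24 / 0.44 = 1150 mg

1150 mg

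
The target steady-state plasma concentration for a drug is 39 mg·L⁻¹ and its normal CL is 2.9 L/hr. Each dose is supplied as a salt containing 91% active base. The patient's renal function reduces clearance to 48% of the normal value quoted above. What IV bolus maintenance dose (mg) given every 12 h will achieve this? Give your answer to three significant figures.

Patient clearance = 0.48 × 2.900 = 1.392 L/h
D = CL × Css × τ / S = 1.392 × 39 × 12 / 0.91 = 715.9 mg

716 mg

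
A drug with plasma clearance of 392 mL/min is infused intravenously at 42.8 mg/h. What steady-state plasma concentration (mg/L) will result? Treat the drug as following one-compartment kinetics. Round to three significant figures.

1.82 mg/L

Convert clearance: 392 mL/min × 60 min/h ÷ 1000 mL/L = 23.52 L/h
Css = rate / CL = 42.8 / 23.52 = 1.820 mg/L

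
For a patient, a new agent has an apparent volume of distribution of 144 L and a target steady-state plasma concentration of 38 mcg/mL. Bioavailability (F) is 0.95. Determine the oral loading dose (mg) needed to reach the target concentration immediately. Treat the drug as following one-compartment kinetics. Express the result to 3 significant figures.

5760 mg

The loading dose fills Vd to the target concentration.
LD = Vd × C / F = 144.0 × 38.00 / 0.95 = 5760 mg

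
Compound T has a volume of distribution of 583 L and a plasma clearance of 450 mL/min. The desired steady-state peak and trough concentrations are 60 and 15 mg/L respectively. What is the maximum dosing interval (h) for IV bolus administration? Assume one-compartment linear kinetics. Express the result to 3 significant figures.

29.9 h

CL = 450 mL/min × 60/1000 = 27.00 L/h
k = CL / Vd = 27.00 / 583.0 = 0.04631 h⁻¹
Between IV bolus doses, concentration decays as C = C₀·e^(−kτ), so C_peak/C_trough = e^(kτ).
τ_max = ln(C_peak/C_trough) / k = ln(60/15) / 0.04631 = 1.386 / 0.04631 = 29.93 h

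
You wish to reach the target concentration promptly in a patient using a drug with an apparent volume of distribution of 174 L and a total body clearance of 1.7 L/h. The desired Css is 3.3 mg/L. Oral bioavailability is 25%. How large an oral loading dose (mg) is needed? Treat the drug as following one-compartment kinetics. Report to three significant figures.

2300 mg

LD = Vd × C / F = 174.0 × 3.300 / 0.25 = 2297 mg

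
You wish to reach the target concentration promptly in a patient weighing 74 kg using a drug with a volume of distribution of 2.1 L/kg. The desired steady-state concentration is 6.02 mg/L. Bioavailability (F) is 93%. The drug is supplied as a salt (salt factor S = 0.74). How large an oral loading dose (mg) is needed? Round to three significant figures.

1360 mg

Total Vd = 2.1 × 74 = 155.4 L
The loading dose fills Vd to the target concentration.
LD = Vd × C / F / S = 155.4 × 6.020 / 0.93 / 0.74 = 1359 mg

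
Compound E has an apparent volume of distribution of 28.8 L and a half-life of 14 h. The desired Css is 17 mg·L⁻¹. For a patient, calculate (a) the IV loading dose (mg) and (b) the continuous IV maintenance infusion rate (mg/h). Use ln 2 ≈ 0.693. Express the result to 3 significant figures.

(a) 490 mg; (b) 24.2 mg/h

LD = Vd × C = 28.80 × 17 = 489.6 mg
CL = 0.693 × Vd / t½ = 0.693 × 28.80 / 14 = 1.426 L/h
Infusion rate = CL × Css = 1.426 × 17 = 24.24 mg/h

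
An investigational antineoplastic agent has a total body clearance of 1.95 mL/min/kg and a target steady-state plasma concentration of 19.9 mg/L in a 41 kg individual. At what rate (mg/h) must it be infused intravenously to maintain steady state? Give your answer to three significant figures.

95.5 mg/h

CL = 1.95 mL/min/kg × 41 kg = 79.95 mL/min = 79.95 × 60/1000 = 4.797 L/h
At steady state, infusion rate equals elimination rate: rate in = CL × Css.
R₀ = 4.797 × 19.9 = 95.46 mg/h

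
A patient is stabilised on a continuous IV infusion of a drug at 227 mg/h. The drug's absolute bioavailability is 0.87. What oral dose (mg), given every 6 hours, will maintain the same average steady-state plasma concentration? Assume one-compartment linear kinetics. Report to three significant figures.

1570 mg

To maintain the same Css, the systemic dosing rate must be unchanged: F·D/τ = infusion rate.
D = rate × τ / F = 227 × 6 / 0.87 = 1566 mg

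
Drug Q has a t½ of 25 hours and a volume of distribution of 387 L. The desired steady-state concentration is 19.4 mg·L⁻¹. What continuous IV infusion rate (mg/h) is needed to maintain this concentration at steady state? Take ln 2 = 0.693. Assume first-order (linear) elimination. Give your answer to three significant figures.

208 mg/h

CL = 0.693 × Vd / t½ = 0.693 × 387.0 / 25 = 10.73 L/h
Infusion rate = CL × Css = 10.73 × 19.4 = 208.2 mg/h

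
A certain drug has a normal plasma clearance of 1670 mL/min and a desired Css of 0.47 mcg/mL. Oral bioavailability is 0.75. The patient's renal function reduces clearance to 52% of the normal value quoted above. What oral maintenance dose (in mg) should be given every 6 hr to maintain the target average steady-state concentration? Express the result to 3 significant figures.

196 mg

Convert clearance: 1670 mL/min × 60 min/h ÷ 1000 mL/L = 100.2 L/h
Patient clearance = 0.52 × 100.2 = 52.10 L/h
D = CL × Css × τ / F = 52.10 × 0.47 × 6 / 0.75 = 195.9 mg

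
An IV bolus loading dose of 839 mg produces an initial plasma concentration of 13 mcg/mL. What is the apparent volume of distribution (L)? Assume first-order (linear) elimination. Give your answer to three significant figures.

Immediately after an IV bolus, C₀ = Dose / Vd, so Vd = Dose / C₀.
Vd = 839 / 13 = 64.54 L

64.5 L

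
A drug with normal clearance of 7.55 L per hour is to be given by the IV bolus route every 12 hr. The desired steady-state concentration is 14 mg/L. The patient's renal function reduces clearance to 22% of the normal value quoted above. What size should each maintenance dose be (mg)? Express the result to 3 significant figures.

Patient clearance = 0.22 × 7.550 = 1.661 L/h
D = CL × Css × τ = 1.661 × 14 × 12 = 279.0 mg

279 mg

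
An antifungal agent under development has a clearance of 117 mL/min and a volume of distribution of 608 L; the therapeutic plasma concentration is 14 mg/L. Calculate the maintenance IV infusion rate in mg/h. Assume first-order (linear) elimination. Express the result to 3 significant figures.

98.3 mg/h

Convert clearance: 117 mL/min × 60 min/h ÷ 1000 mL/L = 7.020 L/h
Infusion rate = CL · Css = 7.020 L/h × 14 mg/L = 98.28 mg/h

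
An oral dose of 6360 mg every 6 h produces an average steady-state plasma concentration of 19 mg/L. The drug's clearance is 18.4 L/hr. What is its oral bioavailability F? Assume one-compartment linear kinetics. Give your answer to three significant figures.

0.330

F·D/τ = CL·Css at steady state → F = CL·Css·τ / D.
F = 18.4 × 19 × 6 / 6360 = 0.330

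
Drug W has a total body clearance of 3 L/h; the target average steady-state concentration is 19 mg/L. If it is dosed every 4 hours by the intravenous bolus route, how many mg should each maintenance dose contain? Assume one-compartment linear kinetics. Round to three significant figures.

228 mg

D = CL × Css × τ = 3.000 × 19 × 4 = 228.0 mg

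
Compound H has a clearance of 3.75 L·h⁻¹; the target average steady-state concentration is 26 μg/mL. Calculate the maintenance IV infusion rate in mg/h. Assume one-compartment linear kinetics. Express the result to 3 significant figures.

Rate = CL × Css = 3.750 × 26 = 97.50 mg/h

97.5 mg/h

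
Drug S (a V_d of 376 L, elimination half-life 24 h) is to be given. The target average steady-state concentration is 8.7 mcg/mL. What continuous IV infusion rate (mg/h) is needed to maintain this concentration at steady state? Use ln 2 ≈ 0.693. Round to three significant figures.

94.5 mg/h

k = 0.693/24 = 0.02888 h⁻¹, so CL = k·Vd = 0.02888 × 376.0 = 10.86 L/h
Infusion rate = CL × Css = 10.86 × 8.7 = 94.48 mg/h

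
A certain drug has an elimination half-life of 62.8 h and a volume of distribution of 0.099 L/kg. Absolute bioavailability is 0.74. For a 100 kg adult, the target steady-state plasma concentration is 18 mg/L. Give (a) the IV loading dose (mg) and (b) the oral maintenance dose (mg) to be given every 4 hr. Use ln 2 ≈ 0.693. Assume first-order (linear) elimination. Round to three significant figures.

Vd = 0.099 L/kg × 100 kg = 9.900 L
LD = Vd × C = 9.900 × 18 = 178.2 mg
CL = 0.693 × Vd / t½ = 0.693 × 9.900 / 62.8 = 0.1092 L/h
D = CL × Css × τ / F = 0.1092 × 18 × 4 / 0.74 = 10.62 mg

(a) 178 mg; (b) 10.6 mg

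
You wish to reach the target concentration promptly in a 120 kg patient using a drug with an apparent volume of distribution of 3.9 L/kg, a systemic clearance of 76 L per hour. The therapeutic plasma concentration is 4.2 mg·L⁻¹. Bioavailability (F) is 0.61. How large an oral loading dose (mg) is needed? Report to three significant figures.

3220 mg

Vd = 3.9 L/kg × 120 kg = 468.0 L
LD = Vd × C / F = 468.0 × 4.200 / 0.61 = 3222 mg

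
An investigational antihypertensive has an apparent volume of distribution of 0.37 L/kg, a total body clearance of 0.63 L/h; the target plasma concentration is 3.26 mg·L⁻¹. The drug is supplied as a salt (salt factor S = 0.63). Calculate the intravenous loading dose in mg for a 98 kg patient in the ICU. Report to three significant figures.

188 mg

Total Vd = 0.37 × 98 = 36.26 L
Loading dose depends on Vd (not clearance): it fills the distribution volume.
LD = Vd × C / S = 36.26 × 3.260 / 0.63 = 187.6 mg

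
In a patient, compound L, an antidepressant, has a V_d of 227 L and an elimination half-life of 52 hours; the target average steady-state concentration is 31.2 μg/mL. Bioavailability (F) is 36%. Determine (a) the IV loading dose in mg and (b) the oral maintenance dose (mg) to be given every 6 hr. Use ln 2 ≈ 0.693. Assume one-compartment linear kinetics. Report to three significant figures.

LD = Vd × C = 227.0 × 31.2 = 7082 mg
CL = 0.693 × Vd / t½ = 0.693 × 227.0 / 52 = 3.025 L/h
D = CL × Css × τ / F = 3.025 × 31.2 × 6 / 0.36 = 1573 mg

(a) 7080 mg; (b) 1570 mg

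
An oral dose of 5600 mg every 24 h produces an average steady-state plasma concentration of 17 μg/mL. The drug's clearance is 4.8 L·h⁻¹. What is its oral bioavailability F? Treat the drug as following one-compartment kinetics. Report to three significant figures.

F·D/τ = CL·Css at steady state → F = CL·Css·τ / D.
F = 4.8 × 17 × 24 / 5600 = 0.350

0.350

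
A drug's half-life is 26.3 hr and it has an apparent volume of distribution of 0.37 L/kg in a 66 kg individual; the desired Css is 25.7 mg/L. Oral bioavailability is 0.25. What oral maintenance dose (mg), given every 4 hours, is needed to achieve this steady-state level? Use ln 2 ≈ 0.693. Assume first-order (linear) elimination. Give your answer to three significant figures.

265 mg

Total Vd = 0.37 × 66 = 24.42 L
k = 0.693/26.3 = 0.02635 h⁻¹, so CL = k·Vd = 0.02635 × 24.42 = 0.6435 L/h
D = CL × Css × τ / F = 0.6435 × 25.7 × 4 / 0.25 = 264.6 mg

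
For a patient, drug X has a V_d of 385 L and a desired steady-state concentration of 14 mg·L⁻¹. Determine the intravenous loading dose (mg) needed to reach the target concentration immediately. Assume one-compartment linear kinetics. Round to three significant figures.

5390 mg

LD = Vd × C = 385.0 × 14.00 = 5390 mg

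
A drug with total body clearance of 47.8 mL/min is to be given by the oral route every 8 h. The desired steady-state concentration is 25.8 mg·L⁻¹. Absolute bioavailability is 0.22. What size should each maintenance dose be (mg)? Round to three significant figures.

Convert clearance: 47.8 mL/min × 60 min/h ÷ 1000 mL/L = 2.868 L/h
D = CL × Css × τ / F = 2.868 × 25.8 × 8 / 0.22 = 2691 mg

2690 mg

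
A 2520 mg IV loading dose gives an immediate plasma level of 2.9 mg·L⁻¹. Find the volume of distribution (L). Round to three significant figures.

869 L

Immediately after an IV bolus, C₀ = Dose / Vd, so Vd = Dose / C₀.
Vd = 2520 / 2.9 = 869.0 L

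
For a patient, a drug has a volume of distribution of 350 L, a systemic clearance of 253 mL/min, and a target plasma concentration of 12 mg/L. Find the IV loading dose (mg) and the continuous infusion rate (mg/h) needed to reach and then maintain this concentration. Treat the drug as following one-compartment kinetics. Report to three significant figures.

(a) 4200 mg; (b) 182 mg/h

LD = Vd · C_target = 350.0 × 12 = 4200 mg
Convert clearance: 253 mL/min × 60 min/h ÷ 1000 mL/L = 15.18 L/h
Infusion rate = 15.18 L/h × 12 mg/L = 182.2 mg/h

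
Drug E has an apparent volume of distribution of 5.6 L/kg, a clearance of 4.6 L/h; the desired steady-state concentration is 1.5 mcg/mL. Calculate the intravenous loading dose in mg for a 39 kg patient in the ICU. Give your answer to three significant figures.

328 mg

Vd(total) = 39 kg × 5.6 L/kg = 218.4 L
LD = Vd × C = 218.4 × 1.500 = 327.6 mg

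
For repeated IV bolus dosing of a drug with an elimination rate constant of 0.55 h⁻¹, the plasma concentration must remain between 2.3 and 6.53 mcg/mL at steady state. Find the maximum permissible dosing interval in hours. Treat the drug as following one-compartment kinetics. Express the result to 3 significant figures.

1.90 h

Between IV bolus doses, concentration decays as C = C₀·e^(−kτ), so C_peak/C_trough = e^(kτ).
τ_max = ln(C_peak/C_trough) / k = ln(6.53/2.3) / 0.5500 = 1.043 / 0.5500 = 1.896 h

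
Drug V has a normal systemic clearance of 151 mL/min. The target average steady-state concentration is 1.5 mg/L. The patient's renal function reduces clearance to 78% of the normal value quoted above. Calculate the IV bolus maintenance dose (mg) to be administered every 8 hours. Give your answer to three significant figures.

84.8 mg

Convert clearance: 151 mL/min × 60 min/h ÷ 1000 mL/L = 9.060 L/h
Patient clearance = 0.78 × 9.060 = 7.067 L/h
D = CL × Css × τ = 7.067 × 1.5 × 8 = 84.80 mg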